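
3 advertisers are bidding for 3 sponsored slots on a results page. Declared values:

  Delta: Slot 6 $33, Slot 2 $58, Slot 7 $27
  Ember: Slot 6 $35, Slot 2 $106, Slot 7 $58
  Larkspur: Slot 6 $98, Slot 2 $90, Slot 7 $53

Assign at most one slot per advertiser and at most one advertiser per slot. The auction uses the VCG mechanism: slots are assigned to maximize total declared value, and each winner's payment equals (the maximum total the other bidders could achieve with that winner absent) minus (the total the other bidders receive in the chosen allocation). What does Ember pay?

Ember pays $31.

Efficient allocation: Delta→Slot 7 ($27), Ember→Slot 2 ($106), Larkspur→Slot 6 ($98); total welfare W = $231.
Ember receives Slot 2 at value $106, so the others get W − 106 = $125.
Without Ember: best allocation of the remaining 2 bidders over all 3 slots is Delta→Slot 2 ($58), Larkspur→Slot 6 ($98), total $156.
VCG payment = (others' best without Ember) − (others' welfare with Ember) = 156 − 125 = $31.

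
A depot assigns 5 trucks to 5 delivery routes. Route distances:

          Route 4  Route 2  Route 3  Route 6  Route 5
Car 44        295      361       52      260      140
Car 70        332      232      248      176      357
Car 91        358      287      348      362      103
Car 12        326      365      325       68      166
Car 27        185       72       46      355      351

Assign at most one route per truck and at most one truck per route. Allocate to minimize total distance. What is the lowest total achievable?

Optimal: Car 44→Route 3 (52 km), Car 70→Route 4 (332 km), Car 91→Route 5 (103 km), Car 12→Route 6 (68 km), Car 27→Route 2 (72 km) — total 52+332+103+68+72 = 627 km.
Next-best assignment: Car 44→Route 3, Car 70→Route 2, Car 91→Route 5, Car 12→Route 6, Car 27→Route 4 = 640 km.
Swapping Car 12↔Car 70 (Car 12→Route 4 326 km, Car 70→Route 6 176 km) adds 102.
Every other assignment is strictly worse.

Minimum total: 627 km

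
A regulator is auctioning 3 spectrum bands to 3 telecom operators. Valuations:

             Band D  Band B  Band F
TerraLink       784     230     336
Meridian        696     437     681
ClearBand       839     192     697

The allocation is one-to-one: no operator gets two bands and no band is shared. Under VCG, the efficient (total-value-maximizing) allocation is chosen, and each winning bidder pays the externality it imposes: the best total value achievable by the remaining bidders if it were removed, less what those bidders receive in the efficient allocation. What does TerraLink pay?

TerraLink pays $386M.

Efficient allocation: TerraLink→Band D ($784M), Meridian→Band B ($437M), ClearBand→Band F ($697M); total welfare W = $1918M.
TerraLink receives Band D at value $784M, so the others get W − 784 = $1134M.
Without TerraLink: best allocation of the remaining 2 bidders over all 3 bands is Meridian→Band F ($681M), ClearBand→Band D ($839M), total $1520M.
VCG payment = (others' best without TerraLink) − (others' welfare with TerraLink) = 1520 − 1134 = $386M.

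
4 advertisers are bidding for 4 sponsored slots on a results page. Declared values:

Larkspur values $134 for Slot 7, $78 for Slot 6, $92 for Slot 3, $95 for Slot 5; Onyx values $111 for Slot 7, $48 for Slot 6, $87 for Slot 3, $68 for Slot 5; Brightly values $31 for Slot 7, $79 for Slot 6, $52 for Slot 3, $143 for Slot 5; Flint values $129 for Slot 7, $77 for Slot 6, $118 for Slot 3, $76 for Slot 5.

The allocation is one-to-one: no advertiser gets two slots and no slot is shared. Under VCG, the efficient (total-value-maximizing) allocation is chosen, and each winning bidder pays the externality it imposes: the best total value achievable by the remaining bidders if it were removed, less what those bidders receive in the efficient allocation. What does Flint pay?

Flint pays $32.

Efficient allocation: Larkspur→Slot 6 ($78), Onyx→Slot 7 ($111), Brightly→Slot 5 ($143), Flint→Slot 3 ($118); total welfare W = $450.
Flint receives Slot 3 at value $118, so the others get W − 118 = $332.
Without Flint: best allocation of the remaining 3 bidders over all 4 slots is Larkspur→Slot 7 ($134), Onyx→Slot 3 ($87), Brightly→Slot 5 ($143), total $364.
VCG payment = (others' best without Flint) − (others' welfare with Flint) = 364 − 332 = $32.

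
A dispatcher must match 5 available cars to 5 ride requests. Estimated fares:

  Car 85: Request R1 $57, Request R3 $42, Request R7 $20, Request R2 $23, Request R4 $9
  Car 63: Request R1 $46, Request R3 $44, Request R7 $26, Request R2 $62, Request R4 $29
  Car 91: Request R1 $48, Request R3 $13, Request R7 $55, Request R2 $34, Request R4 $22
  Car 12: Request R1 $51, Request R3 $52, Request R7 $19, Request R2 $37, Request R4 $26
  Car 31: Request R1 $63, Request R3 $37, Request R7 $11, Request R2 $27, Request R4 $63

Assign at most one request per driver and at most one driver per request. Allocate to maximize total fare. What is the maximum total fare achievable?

Optimal: Car 85→Request R1 ($57), Car 63→Request R2 ($62), Car 91→Request R7 ($55), Car 12→Request R3 ($52), Car 31→Request R4 ($63) — total 57+62+55+52+63 = $289.
Max-entry greedy (repeatedly take the single best remaining cell) gives $241, worse by 48.
No other one-to-one assignment exceeds $289.

Maximum total: $289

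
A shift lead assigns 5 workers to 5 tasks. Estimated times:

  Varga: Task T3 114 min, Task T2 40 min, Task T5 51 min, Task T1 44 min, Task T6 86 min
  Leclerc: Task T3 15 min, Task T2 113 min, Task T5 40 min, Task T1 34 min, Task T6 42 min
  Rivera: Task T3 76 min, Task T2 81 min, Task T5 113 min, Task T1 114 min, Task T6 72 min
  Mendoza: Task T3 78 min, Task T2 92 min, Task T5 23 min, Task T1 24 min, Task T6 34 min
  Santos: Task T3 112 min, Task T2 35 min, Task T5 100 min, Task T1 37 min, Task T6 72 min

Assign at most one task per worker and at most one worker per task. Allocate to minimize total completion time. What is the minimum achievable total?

This is a one-to-one assignment (minimum-cost bipartite matching).
Optimal: Varga→Task T2 (40 min), Leclerc→Task T3 (15 min), Rivera→Task T6 (72 min), Mendoza→Task T5 (23 min), Santos→Task T1 (37 min) — total 40+15+72+23+37 = 187 min.
Min-entry greedy (repeatedly take the single cheapest remaining cell) gives 189 min, worse by 2.
Next-best assignment: Varga→Task T1, Leclerc→Task T3, Rivera→Task T6, Mendoza→Task T5, Santos→Task T2 = 189 min.
Every other assignment is strictly worse.

Minimum total: 187 min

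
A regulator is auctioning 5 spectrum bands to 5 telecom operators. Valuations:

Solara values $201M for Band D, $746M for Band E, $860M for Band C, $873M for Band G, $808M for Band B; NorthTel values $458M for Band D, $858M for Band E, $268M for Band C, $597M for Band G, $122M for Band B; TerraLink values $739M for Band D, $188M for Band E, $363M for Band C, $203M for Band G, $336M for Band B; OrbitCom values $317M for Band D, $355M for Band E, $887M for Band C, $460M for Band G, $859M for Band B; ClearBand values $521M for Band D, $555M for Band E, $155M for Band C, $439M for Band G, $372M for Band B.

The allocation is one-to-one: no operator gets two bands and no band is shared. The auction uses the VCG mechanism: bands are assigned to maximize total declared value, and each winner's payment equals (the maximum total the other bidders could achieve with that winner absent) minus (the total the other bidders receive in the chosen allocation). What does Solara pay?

Efficient allocation: Solara→Band C ($860M), NorthTel→Band E ($858M), TerraLink→Band D ($739M), OrbitCom→Band B ($859M), ClearBand→Band G ($439M); total welfare W = $3755M.
Solara receives Band C at value $860M, so the others get W − 860 = $2895M.
Without Solara: best allocation of the remaining 4 bidders over all 5 bands is NorthTel→Band E ($858M), TerraLink→Band D ($739M), OrbitCom→Band C ($887M), ClearBand→Band G ($439M), total $2923M.
VCG payment = (others' best without Solara) − (others' welfare with Solara) = 2923 − 2895 = $28M.

Solara pays $28M.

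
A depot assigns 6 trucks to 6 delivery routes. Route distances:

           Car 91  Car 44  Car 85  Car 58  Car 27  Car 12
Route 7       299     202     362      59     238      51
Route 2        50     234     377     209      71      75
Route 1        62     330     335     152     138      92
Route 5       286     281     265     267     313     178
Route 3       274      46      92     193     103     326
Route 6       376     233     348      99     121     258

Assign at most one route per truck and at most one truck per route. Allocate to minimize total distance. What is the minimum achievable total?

Minimum total: 594 km

Treat this as an assignment problem: match each truck to one route.
Optimal: Car 91→Route 1 (62 km), Car 44→Route 3 (46 km), Car 85→Route 5 (265 km), Car 58→Route 6 (99 km), Car 27→Route 2 (71 km), Car 12→Route 7 (51 km) — total 62+46+265+99+71+51 = 594 km.
Column-greedy (each route in turn goes to its cheapest remaining truck) gives 649 km, worse by 55.
Next-best assignment: Car 91→Route 1, Car 44→Route 3, Car 85→Route 5, Car 58→Route 7, Car 27→Route 6, Car 12→Route 2 = 628 km.
Swapping Car 44↔Car 12 (Car 44→Route 7 202 km, Car 12→Route 3 326 km) adds 431.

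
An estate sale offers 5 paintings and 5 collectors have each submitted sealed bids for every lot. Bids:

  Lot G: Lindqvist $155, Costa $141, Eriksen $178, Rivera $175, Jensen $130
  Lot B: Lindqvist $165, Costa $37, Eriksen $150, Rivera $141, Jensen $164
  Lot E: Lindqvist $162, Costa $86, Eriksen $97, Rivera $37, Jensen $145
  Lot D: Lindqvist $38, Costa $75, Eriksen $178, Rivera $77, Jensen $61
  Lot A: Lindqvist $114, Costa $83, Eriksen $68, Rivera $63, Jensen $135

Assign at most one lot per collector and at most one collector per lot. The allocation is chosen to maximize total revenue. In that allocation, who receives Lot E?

Optimal: Lindqvist→Lot E ($162), Costa→Lot A ($83), Eriksen→Lot D ($178), Rivera→Lot G ($175), Jensen→Lot B ($164) — total 162+83+178+175+164 = $762.
Max-entry greedy (repeatedly take the single best remaining cell) gives $648, worse by 114.
No other one-to-one assignment exceeds $762.
Lindqvist's own top lot is Lot B ($165), but forcing Lindqvist→Lot B and reassigning the rest optimally gives only $746 — worse by 16.

Lindqvist receives Lot E.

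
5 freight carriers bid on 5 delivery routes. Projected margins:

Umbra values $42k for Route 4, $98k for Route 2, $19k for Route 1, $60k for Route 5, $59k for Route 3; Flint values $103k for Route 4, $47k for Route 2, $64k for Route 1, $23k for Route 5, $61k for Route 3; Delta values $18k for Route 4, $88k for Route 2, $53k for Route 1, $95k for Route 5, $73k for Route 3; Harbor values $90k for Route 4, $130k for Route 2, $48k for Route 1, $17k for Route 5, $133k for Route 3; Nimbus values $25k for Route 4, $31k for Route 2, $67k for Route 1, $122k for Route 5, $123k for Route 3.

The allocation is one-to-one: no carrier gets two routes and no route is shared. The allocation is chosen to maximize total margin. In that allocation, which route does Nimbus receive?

Optimal: Umbra→Route 2 ($98k), Flint→Route 4 ($103k), Delta→Route 1 ($53k), Harbor→Route 3 ($133k), Nimbus→Route 5 ($122k) — total 98+103+53+133+122 = $509k.
Row-greedy (each carrier in turn takes its best remaining route) gives $496k, worse by 13.
No other one-to-one assignment exceeds $509k.
Nimbus's own top route is Route 3 ($123k), but forcing Nimbus→Route 3 and reassigning the rest optimally gives only $470k — worse by 39.

Nimbus receives Route 5.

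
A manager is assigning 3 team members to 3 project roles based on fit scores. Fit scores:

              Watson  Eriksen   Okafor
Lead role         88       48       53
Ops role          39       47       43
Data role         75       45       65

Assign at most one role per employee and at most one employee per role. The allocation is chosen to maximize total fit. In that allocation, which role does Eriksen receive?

Eriksen receives Ops role.

Optimal: Watson→Lead role (88 pts), Eriksen→Ops role (47 pts), Okafor→Data role (65 pts) — total 88+47+65 = 200 pts.
Swapping Eriksen↔Watson (Eriksen→Lead role 48 pts, Watson→Ops role 39 pts) loses 48.
Checked against all permutations: 200 pts is optimal.
Eriksen's own top role is Lead role (48 pts), but forcing Eriksen→Lead role and reassigning the rest optimally gives only 166 pts — worse by 34.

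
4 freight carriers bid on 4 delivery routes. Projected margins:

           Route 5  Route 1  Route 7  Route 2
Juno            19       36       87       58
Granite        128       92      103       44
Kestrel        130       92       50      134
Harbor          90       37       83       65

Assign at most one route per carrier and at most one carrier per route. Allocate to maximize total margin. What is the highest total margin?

Max total: $403k

Optimal: Juno→Route 7 ($87k), Granite→Route 1 ($92k), Kestrel→Route 2 ($134k), Harbor→Route 5 ($90k) — total 87+92+134+90 = $403k.
Row-greedy (each carrier in turn takes its best remaining route) gives $386k, worse by 17.
Next-best assignment: Juno→Route 7, Granite→Route 5, Kestrel→Route 2, Harbor→Route 1 = $386k.
Swapping Harbor↔Juno (Harbor→Route 7 $83k, Juno→Route 5 $19k) loses 75.
Checked against all permutations: $403k is optimal.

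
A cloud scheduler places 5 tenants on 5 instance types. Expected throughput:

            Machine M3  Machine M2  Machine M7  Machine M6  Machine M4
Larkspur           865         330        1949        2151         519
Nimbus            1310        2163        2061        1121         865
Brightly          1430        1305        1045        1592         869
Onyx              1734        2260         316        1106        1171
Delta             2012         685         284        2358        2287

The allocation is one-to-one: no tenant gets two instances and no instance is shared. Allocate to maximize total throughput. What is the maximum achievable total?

Optimal: Larkspur→Machine M6 (2151 ops/s), Nimbus→Machine M7 (2061 ops/s), Brightly→Machine M3 (1430 ops/s), Onyx→Machine M2 (2260 ops/s), Delta→Machine M4 (2287 ops/s) — total 2151+2061+1430+2260+2287 = 10189 ops/s.
Swapping Nimbus↔Delta (Nimbus→Machine M4 865 ops/s, Delta→Machine M7 284 ops/s) loses 3199.

Max total: 10189 ops/s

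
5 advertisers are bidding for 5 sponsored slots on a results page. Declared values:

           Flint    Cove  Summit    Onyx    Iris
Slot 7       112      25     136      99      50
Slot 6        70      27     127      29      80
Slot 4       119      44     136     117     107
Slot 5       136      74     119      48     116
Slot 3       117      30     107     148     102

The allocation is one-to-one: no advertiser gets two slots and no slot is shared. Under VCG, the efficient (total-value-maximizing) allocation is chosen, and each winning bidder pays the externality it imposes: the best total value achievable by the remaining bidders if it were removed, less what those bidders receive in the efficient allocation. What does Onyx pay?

Efficient allocation: Flint→Slot 7 ($112), Cove→Slot 5 ($74), Summit→Slot 6 ($127), Onyx→Slot 3 ($148), Iris→Slot 4 ($107); total welfare W = $568.
Onyx receives Slot 3 at value $148, so the others get W − 148 = $420.
Without Onyx: best allocation of the remaining 4 bidders over all 5 slots is Flint→Slot 3 ($117), Cove→Slot 5 ($74), Summit→Slot 7 ($136), Iris→Slot 4 ($107), total $434.
VCG payment = (others' best without Onyx) − (others' welfare with Onyx) = 434 − 420 = $14.

Onyx pays $14.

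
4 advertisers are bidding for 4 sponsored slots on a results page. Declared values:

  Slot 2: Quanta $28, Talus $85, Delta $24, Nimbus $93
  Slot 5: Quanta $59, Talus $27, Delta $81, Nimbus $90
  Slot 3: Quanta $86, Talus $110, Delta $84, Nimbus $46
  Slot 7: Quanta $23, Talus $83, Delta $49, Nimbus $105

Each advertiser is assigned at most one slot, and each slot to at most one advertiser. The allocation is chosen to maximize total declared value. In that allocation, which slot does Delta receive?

Delta receives Slot 5.

Treat this as an assignment problem: match each advertiser to one slot.
Optimal: Quanta→Slot 3 ($86), Talus→Slot 2 ($85), Delta→Slot 5 ($81), Nimbus→Slot 7 ($105) — total 86+85+81+105 = $357.
Column-greedy (each slot in turn goes to its best remaining advertiser) gives $307, worse by 50.
Swapping Nimbus↔Quanta (Nimbus→Slot 3 $46, Quanta→Slot 7 $23) loses 122.
No other one-to-one assignment exceeds $357.
Delta's own top slot is Slot 3 ($84), but forcing Delta→Slot 3 and reassigning the rest optimally gives only $333 — worse by 24.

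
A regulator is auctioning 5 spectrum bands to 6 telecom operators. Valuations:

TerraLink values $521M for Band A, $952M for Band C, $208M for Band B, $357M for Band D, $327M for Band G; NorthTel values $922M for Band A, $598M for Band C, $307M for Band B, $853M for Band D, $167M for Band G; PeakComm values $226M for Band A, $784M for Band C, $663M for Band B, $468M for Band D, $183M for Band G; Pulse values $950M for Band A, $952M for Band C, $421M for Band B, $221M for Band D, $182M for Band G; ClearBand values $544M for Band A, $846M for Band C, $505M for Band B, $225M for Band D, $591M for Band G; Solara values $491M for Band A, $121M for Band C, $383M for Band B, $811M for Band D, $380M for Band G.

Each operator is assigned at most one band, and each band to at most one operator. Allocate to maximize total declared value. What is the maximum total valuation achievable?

Optimal: Pulse→Band A ($950M), TerraLink→Band C ($952M), PeakComm→Band B ($663M), NorthTel→Band D ($853M), ClearBand→Band G ($591M) — total 950+952+663+853+591 = $4009M.
Row-greedy (each operator in turn takes its best remaining band) gives $3349M, worse by 660.
Swapping PeakComm↔Pulse (PeakComm→Band A $226M, Pulse→Band B $421M) loses 966.
Every other assignment is strictly worse.

Maximum total: $4009M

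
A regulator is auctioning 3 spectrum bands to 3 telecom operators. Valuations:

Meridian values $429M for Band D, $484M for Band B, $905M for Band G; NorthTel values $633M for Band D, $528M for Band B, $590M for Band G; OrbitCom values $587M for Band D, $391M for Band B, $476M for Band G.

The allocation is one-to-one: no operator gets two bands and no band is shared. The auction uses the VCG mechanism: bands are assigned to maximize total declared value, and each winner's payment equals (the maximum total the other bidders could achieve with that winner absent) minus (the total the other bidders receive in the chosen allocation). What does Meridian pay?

Meridian pays $62M.

Efficient allocation: Meridian→Band G ($905M), NorthTel→Band B ($528M), OrbitCom→Band D ($587M); total welfare W = $2020M.
Meridian receives Band G at value $905M, so the others get W − 905 = $1115M.
Without Meridian: best allocation of the remaining 2 bidders over all 3 bands is NorthTel→Band G ($590M), OrbitCom→Band D ($587M), total $1177M.
VCG payment = (others' best without Meridian) − (others' welfare with Meridian) = 1177 − 1115 = $62M.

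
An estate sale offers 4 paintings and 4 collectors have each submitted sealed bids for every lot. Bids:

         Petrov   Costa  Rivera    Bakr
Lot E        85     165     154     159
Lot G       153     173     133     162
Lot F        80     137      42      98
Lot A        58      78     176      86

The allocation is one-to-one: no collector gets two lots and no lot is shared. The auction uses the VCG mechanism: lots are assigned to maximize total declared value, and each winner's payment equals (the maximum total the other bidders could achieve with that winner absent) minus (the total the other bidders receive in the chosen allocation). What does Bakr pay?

Bakr pays $28.

Efficient allocation: Petrov→Lot G ($153), Costa→Lot F ($137), Rivera→Lot A ($176), Bakr→Lot E ($159); total welfare W = $625.
Bakr receives Lot E at value $159, so the others get W − 159 = $466.
Without Bakr: best allocation of the remaining 3 bidders over all 4 lots is Petrov→Lot G ($153), Costa→Lot E ($165), Rivera→Lot A ($176), total $494.
VCG payment = (others' best without Bakr) − (others' welfare with Bakr) = 494 − 466 = $28.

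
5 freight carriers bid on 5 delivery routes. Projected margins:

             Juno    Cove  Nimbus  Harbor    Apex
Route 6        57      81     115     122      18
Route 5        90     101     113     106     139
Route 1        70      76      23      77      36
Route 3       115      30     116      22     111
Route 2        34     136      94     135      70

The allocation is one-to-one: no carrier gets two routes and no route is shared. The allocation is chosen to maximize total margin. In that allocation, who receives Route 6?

Treat this as an assignment problem: match each carrier to one route.
Optimal: Juno→Route 1 ($70k), Cove→Route 2 ($136k), Nimbus→Route 3 ($116k), Harbor→Route 6 ($122k), Apex→Route 5 ($139k) — total 70+136+116+122+139 = $583k.
Column-greedy (each route in turn goes to its best remaining carrier) gives $487k, worse by 96.
Next-best assignment: Juno→Route 3, Cove→Route 2, Nimbus→Route 6, Harbor→Route 1, Apex→Route 5 = $582k.
Swapping Harbor↔Nimbus (Harbor→Route 3 $22k, Nimbus→Route 6 $115k) loses 101.
Every other assignment is strictly worse.
Harbor's own top route is Route 2 ($135k), but forcing Harbor→Route 2 and reassigning the rest optimally gives only $580k — worse by 3.

Harbor receives Route 6.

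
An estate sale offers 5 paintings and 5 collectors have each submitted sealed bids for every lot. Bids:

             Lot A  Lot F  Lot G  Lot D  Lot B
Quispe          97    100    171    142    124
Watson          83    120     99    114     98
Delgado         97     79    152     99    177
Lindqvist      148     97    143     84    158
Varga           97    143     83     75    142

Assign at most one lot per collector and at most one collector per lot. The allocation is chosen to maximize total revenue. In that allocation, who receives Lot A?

This is a one-to-one assignment (maximum-weight bipartite matching).
Optimal: Quispe→Lot G ($171), Watson→Lot D ($114), Delgado→Lot B ($177), Lindqvist→Lot A ($148), Varga→Lot F ($143) — total 171+114+177+148+143 = $753.
Row-greedy (each collector in turn takes its best remaining lot) gives $691, worse by 62.
Next-best assignment: Quispe→Lot D, Watson→Lot G, Delgado→Lot B, Lindqvist→Lot A, Varga→Lot F = $709.
Swapping Lindqvist↔Delgado (Lindqvist→Lot B $158, Delgado→Lot A $97) loses 70.
Lindqvist's own top lot is Lot B ($158), but forcing Lindqvist→Lot B and reassigning the rest optimally gives only $683 — worse by 70.

Lindqvist receives Lot A.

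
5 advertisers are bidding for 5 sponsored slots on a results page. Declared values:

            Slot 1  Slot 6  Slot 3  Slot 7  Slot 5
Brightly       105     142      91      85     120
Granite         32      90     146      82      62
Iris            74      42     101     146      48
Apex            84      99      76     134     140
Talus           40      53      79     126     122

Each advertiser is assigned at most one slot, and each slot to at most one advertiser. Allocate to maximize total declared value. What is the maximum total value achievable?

This is the linear assignment problem.
Optimal: Brightly→Slot 6 ($142), Granite→Slot 3 ($146), Iris→Slot 7 ($146), Apex→Slot 1 ($84), Talus→Slot 5 ($122) — total 142+146+146+84+122 = $640.
Column-greedy (each slot in turn goes to its best remaining advertiser) gives $618, worse by 22.
Next-best assignment: Brightly→Slot 6, Granite→Slot 3, Iris→Slot 1, Apex→Slot 5, Talus→Slot 7 = $628.
Swapping Talus↔Apex (Talus→Slot 1 $40, Apex→Slot 5 $140) loses 26.

Maximum total: $640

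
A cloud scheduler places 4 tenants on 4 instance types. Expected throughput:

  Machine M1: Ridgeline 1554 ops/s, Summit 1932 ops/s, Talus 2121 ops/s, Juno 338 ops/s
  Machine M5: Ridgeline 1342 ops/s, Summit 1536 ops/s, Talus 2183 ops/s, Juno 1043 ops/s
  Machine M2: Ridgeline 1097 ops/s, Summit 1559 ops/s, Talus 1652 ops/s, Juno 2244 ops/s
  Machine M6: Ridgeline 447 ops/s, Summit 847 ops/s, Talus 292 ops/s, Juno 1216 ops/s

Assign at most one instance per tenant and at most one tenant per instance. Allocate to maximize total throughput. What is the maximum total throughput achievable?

Treat this as an assignment problem: match each tenant to one instance.
Optimal: Ridgeline→Machine M1 (1554 ops/s), Summit→Machine M6 (847 ops/s), Talus→Machine M5 (2183 ops/s), Juno→Machine M2 (2244 ops/s) — total 1554+847+2183+2244 = 6828 ops/s.
Row-greedy (each tenant in turn takes its best remaining instance) gives 6512 ops/s, worse by 316.

Maximum total: 6828 ops/s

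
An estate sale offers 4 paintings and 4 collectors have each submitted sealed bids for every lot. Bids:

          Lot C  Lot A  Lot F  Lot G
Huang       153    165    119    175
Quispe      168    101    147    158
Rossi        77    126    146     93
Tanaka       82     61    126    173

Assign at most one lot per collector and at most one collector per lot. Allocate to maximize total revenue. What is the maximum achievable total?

This is the linear assignment problem.
Optimal: Huang→Lot A ($165), Quispe→Lot C ($168), Rossi→Lot F ($146), Tanaka→Lot G ($173) — total 165+168+146+173 = $652.
Row-greedy (each collector in turn takes its best remaining lot) gives $550, worse by 102.
Next-best assignment: Huang→Lot C, Quispe→Lot F, Rossi→Lot A, Tanaka→Lot G = $599.

Maximum total: $652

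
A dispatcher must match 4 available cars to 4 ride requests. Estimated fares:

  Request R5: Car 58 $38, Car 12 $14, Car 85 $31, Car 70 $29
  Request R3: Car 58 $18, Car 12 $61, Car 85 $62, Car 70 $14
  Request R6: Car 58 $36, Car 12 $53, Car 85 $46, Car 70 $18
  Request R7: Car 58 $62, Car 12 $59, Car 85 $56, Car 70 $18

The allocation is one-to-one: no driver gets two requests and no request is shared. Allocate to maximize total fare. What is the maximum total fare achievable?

Optimal: Car 58→Request R7 ($62), Car 12→Request R6 ($53), Car 85→Request R3 ($62), Car 70→Request R5 ($29) — total 62+53+62+29 = $206.
Column-greedy (each request in turn goes to its best remaining driver) gives $171, worse by 35.

Max total: $206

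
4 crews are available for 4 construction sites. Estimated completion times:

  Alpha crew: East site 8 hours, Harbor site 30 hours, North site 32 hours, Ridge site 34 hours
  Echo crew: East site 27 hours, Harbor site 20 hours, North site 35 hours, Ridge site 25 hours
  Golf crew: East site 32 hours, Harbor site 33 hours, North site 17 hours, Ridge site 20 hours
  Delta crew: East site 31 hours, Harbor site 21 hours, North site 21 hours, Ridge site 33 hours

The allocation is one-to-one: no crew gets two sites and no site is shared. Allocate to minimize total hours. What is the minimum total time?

This is a one-to-one assignment (minimum-cost bipartite matching).
Optimal: Alpha crew→East site (8 hours), Echo crew→Harbor site (20 hours), Golf crew→Ridge site (20 hours), Delta crew→North site (21 hours) — total 8+20+20+21 = 69 hours.
Row-greedy (each crew in turn takes its cheapest remaining site) gives 78 hours, worse by 9.
Next-best assignment: Alpha crew→East site, Echo crew→Ridge site, Golf crew→North site, Delta crew→Harbor site = 71 hours.
No other one-to-one assignment undercuts 69 hours.

Minimum total: 69 hours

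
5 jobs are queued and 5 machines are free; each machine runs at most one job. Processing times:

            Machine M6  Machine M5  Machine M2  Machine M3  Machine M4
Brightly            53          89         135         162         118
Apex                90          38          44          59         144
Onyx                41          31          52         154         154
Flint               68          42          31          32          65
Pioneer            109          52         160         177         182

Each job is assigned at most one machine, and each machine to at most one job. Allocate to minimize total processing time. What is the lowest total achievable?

Optimal: Brightly→Machine M6 (53 min), Apex→Machine M3 (59 min), Onyx→Machine M2 (52 min), Flint→Machine M4 (65 min), Pioneer→Machine M5 (52 min) — total 53+59+52+65+52 = 281 min.
Row-greedy (each job in turn takes its cheapest remaining machine) gives 357 min, worse by 76.
Next-best assignment: Brightly→Machine M4, Apex→Machine M2, Onyx→Machine M6, Flint→Machine M3, Pioneer→Machine M5 = 287 min.
Swapping Brightly↔Pioneer (Brightly→Machine M5 89 min, Pioneer→Machine M6 109 min) adds 93.

Minimum total: 281 min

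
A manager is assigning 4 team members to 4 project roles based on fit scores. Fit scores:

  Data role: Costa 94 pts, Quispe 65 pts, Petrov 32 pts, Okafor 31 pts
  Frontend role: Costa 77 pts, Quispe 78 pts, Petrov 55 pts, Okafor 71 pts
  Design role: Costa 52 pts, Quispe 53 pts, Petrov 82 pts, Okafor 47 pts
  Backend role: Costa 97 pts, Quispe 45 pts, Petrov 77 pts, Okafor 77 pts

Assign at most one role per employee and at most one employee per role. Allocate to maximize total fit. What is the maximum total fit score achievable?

Max total: 331 pts

Optimal: Costa→Data role (94 pts), Quispe→Frontend role (78 pts), Petrov→Design role (82 pts), Okafor→Backend role (77 pts) — total 94+78+82+77 = 331 pts.
Max-entry greedy (repeatedly take the single best remaining cell) gives 288 pts, worse by 43.
Checked against all permutations: 331 pts is optimal.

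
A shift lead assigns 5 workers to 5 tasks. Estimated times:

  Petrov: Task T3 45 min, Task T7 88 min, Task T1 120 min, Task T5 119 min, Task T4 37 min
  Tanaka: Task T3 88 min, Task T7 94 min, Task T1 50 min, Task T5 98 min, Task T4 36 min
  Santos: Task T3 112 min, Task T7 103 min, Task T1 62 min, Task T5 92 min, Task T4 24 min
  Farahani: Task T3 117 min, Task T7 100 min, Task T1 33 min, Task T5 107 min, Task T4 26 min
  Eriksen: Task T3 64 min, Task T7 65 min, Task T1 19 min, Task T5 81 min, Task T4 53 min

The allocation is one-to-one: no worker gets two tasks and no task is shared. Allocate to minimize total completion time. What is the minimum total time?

Minimum total: 265 min

Optimal: Petrov→Task T3 (45 min), Tanaka→Task T5 (98 min), Santos→Task T4 (24 min), Farahani→Task T1 (33 min), Eriksen→Task T7 (65 min) — total 45+98+24+33+65 = 265 min.
Column-greedy (each task in turn goes to its cheapest remaining worker) gives 271 min, worse by 6.
Next-best assignment: Petrov→Task T3, Tanaka→Task T4, Santos→Task T5, Farahani→Task T1, Eriksen→Task T7 = 271 min.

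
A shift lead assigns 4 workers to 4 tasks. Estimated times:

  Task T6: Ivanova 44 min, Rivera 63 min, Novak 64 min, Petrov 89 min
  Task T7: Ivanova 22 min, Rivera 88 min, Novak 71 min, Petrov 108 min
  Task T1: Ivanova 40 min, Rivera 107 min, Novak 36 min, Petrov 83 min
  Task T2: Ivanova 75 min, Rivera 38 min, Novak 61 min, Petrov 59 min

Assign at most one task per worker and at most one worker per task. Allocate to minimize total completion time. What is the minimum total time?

Optimal: Ivanova→Task T7 (22 min), Rivera→Task T6 (63 min), Novak→Task T1 (36 min), Petrov→Task T2 (59 min) — total 22+63+36+59 = 180 min.
Column-greedy (each task in turn goes to its cheapest remaining worker) gives 236 min, worse by 56.
Swapping Rivera↔Petrov (Rivera→Task T2 38 min, Petrov→Task T6 89 min) adds 5.
No other one-to-one assignment undercuts 180 min.

Minimum total: 180 min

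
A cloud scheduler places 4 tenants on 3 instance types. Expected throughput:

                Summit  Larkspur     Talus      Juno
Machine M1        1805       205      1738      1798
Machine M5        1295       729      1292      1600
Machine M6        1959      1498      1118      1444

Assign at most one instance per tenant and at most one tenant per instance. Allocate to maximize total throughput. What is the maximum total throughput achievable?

This is the linear assignment problem.
Optimal: Talus→Machine M1 (1738 ops/s), Juno→Machine M5 (1600 ops/s), Summit→Machine M6 (1959 ops/s) — total 1738+1600+1959 = 5297 ops/s.
Max-entry greedy (repeatedly take the single best remaining cell) gives 5049 ops/s, worse by 248.

Max total: 5297 ops/s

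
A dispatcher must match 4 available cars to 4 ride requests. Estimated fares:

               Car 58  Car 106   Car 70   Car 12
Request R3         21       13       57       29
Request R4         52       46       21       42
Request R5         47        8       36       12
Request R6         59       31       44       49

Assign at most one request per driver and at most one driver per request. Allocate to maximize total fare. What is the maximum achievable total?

Maximum total: $199

This is a one-to-one assignment (maximum-weight bipartite matching).
Optimal: Car 58→Request R5 ($47), Car 106→Request R4 ($46), Car 70→Request R3 ($57), Car 12→Request R6 ($49) — total 47+46+57+49 = $199.
Next-best assignment: Car 58→Request R5, Car 106→Request R6, Car 70→Request R3, Car 12→Request R4 = $177.
No other one-to-one assignment exceeds $199.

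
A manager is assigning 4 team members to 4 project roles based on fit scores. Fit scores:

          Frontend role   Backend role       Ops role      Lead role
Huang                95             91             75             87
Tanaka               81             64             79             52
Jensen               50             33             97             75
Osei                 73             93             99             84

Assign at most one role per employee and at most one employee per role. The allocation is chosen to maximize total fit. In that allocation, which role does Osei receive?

Optimal: Huang→Lead role (87 pts), Tanaka→Frontend role (81 pts), Jensen→Ops role (97 pts), Osei→Backend role (93 pts) — total 87+81+97+93 = 358 pts.
Osei's own top role is Ops role (99 pts), but forcing Osei→Ops role and reassigning the rest optimally gives only 346 pts — worse by 12.

Osei receives Backend role.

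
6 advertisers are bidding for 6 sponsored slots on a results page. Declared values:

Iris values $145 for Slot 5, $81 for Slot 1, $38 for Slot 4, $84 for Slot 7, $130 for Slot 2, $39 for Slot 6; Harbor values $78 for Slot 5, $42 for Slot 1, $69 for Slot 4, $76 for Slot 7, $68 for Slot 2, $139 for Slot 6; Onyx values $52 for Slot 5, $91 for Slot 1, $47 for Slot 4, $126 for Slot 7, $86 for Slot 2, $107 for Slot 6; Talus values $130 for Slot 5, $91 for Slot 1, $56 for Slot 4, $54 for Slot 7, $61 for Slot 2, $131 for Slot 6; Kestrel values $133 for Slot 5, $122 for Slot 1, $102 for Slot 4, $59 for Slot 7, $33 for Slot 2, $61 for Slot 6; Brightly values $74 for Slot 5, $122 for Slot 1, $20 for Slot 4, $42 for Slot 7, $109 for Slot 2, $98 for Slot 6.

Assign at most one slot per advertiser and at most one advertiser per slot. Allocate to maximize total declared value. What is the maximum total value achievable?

Max total: $749

This is a one-to-one assignment (maximum-weight bipartite matching).
Optimal: Iris→Slot 2 ($130), Harbor→Slot 6 ($139), Onyx→Slot 7 ($126), Talus→Slot 5 ($130), Kestrel→Slot 4 ($102), Brightly→Slot 1 ($122) — total 130+139+126+130+102+122 = $749.
Column-greedy (each slot in turn goes to its best remaining advertiser) gives $702, worse by 47.
Next-best assignment: Iris→Slot 5, Harbor→Slot 6, Onyx→Slot 7, Talus→Slot 1, Kestrel→Slot 4, Brightly→Slot 2 = $712.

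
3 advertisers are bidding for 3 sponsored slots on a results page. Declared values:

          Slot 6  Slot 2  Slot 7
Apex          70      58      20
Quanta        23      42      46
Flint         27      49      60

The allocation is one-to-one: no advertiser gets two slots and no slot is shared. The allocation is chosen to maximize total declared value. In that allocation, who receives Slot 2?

Optimal: Apex→Slot 6 ($70), Quanta→Slot 2 ($42), Flint→Slot 7 ($60) — total 70+42+60 = $172.
Row-greedy (each advertiser in turn takes its best remaining slot) gives $165, worse by 7.
Swapping Quanta↔Apex (Quanta→Slot 6 $23, Apex→Slot 2 $58) loses 31.
Checked against all permutations: $172 is optimal.
Quanta's own top slot is Slot 7 ($46), but forcing Quanta→Slot 7 and reassigning the rest optimally gives only $165 — worse by 7.

Quanta receives Slot 2.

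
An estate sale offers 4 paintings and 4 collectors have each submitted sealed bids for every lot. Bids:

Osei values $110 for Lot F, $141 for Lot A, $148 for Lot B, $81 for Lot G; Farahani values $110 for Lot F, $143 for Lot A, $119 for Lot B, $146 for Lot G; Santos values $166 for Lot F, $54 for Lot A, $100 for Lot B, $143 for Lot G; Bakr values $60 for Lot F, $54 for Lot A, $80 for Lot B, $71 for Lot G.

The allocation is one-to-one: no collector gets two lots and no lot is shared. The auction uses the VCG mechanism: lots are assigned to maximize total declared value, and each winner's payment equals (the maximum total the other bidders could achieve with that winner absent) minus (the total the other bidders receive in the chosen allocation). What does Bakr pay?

Bakr pays $7.

Efficient allocation: Osei→Lot A ($141), Farahani→Lot G ($146), Santos→Lot F ($166), Bakr→Lot B ($80); total welfare W = $533.
Bakr receives Lot B at value $80, so the others get W − 80 = $453.
Without Bakr: best allocation of the remaining 3 bidders over all 4 lots is Osei→Lot B ($148), Farahani→Lot G ($146), Santos→Lot F ($166), total $460.
VCG payment = (others' best without Bakr) − (others' welfare with Bakr) = 460 − 453 = $7.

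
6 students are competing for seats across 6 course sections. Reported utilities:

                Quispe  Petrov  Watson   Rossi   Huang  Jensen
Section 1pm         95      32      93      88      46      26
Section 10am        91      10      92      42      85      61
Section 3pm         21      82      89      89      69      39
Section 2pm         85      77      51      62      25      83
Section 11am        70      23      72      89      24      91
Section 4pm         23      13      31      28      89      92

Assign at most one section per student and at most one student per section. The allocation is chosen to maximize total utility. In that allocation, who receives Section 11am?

Optimal: Quispe→Section 1pm (95 points), Petrov→Section 2pm (77 points), Watson→Section 10am (92 points), Rossi→Section 3pm (89 points), Huang→Section 4pm (89 points), Jensen→Section 11am (91 points) — total 95+77+92+89+89+91 = 533 points.
Max-entry greedy (repeatedly take the single best remaining cell) gives 469 points, worse by 64.
Next-best assignment: Quispe→Section 1pm, Petrov→Section 3pm, Watson→Section 10am, Rossi→Section 11am, Huang→Section 4pm, Jensen→Section 2pm = 530 points.
Swapping Petrov↔Quispe (Petrov→Section 1pm 32 points, Quispe→Section 2pm 85 points) loses 55.
Checked against all permutations: 533 points is optimal.
Jensen's own top section is Section 4pm (92 points), but forcing Jensen→Section 4pm and reassigning the rest optimally gives only 527 points — worse by 6.

Jensen receives Section 11am.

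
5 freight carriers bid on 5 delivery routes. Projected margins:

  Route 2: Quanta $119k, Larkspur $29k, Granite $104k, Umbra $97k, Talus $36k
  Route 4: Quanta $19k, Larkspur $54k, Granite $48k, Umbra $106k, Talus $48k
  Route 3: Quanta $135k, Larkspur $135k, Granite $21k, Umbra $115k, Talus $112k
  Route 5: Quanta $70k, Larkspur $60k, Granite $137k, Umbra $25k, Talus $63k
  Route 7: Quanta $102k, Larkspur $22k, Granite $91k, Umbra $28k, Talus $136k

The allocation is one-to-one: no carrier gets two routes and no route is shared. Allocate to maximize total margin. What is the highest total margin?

Maximum total: $633k

This is the linear assignment problem.
Optimal: Quanta→Route 2 ($119k), Larkspur→Route 3 ($135k), Granite→Route 5 ($137k), Umbra→Route 4 ($106k), Talus→Route 7 ($136k) — total 119+135+137+106+136 = $633k.
Row-greedy (each carrier in turn takes its best remaining route) gives $541k, worse by 92.
Swapping Granite↔Umbra (Granite→Route 4 $48k, Umbra→Route 5 $25k) loses 170.
Checked against all permutations: $633k is optimal.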